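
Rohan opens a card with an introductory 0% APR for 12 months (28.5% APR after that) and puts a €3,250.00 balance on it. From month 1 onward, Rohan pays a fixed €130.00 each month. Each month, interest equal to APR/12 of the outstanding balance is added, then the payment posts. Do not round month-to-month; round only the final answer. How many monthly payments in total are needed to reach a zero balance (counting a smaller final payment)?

Promo months 1–12 at r₀ = 0%/12 = 0; months 13+ at r₁ = 28.5%/12 = 0.02375.
After month 12 (no interest yet): B = €3,250.00 − 12·€130.00 = €1,690.00.
Then at r₁ with €130.00/mo: n₂ = −ln(1 − r₁·B/P)/ln(1+r₁) ≈ 15.73 → 16 more payments.

28 payments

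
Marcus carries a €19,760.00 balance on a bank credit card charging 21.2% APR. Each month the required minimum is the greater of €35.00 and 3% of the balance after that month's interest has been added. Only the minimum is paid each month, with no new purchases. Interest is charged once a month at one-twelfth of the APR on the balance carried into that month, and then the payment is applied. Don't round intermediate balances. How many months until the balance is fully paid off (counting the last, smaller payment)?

270 months

Monthly rate r = 21.2%/12 = 1.76667% = 0.0176667.
While 3% of the post-interest balance exceeds €35.00, each month B ← (B·(1+r))·(1 − 0.03), i.e. B shrinks by the factor (1+r)·0.97 = 0.98714.
This holds for months 1–220. Entering month 221 the balance is €1,144.96; 3% of the post-interest balance is now below €35.00, so the flat €35.00 minimum applies from here.
From month 221 a fixed €35.00 at rate r clears €1,144.96 in 50 more payments. Total: 220 + 50 = 270 months.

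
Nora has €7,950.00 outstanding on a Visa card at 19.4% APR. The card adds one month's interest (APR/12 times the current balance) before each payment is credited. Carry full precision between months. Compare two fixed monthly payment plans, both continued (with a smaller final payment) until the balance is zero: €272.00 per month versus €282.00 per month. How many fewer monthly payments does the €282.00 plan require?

Monthly rate r = 19.4%/12 = 1.61667% = 0.0161667.
At €272.00/mo: n = ⌈−ln(1 − rB₀/P)/ln(1+r)⌉ = 40 payments (last €240.78); total interest = total paid − €7,950.00 = €2,898.78.
At €282.00/mo: 38 payments (last €263.66); total interest €2,747.66.
Payments saved = 40 − 38 = 2.

2 fewer payments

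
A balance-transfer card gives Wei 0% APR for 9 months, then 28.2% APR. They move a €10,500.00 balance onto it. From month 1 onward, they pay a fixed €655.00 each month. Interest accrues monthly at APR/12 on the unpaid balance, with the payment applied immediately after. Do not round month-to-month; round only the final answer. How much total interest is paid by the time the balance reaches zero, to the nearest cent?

Promo months 1–9 at r₀ = 0%/12 = 0; months 10+ at r₁ = 28.2%/12 = 0.0235.
After month 9 (no interest yet): B = €10,500.00 − 9·€655.00 = €4,605.00.
Then at r₁ with €655.00/mo: n₂ = −ln(1 − r₁·B/P)/ln(1+r₁) ≈ 7.77 → 8 more payments.
Total paid = 16·€655.00 + €508.54 = €10,988.54; interest = €10,988.54 − €10,500.00 = €488.54.

€488.54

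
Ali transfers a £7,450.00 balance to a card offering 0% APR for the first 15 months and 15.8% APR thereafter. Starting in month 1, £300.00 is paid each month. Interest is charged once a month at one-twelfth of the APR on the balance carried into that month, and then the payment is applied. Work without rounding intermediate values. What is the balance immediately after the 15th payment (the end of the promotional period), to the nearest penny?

Promo months 1–15 at r₀ = 0%/12 = 0; months 16+ at r₁ = 15.8%/12 = 0.0131667.
After month 15 (no interest yet): B = £7,450.00 − 15·£300.00 = £2,950.00.

£2,950.00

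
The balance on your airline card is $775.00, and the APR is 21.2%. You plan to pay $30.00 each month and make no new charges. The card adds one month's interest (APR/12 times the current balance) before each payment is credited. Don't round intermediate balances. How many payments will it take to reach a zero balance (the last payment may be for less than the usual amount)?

35 months

Monthly rate r = 21.2%/12 = 1.76667% = 0.0176667.
Recurrence: B ← B·(1+r) − $30.00.
Month 1: interest $13.69; balance after payment $758.69.
Month 2: interest $13.40; balance after payment $742.10.
Closed form: n = −ln(1 − rB₀/P)/ln(1+r) = −ln(0.54361)/ln(1.01767) ≈ 34.805, so the balance reaches zero during payment 35.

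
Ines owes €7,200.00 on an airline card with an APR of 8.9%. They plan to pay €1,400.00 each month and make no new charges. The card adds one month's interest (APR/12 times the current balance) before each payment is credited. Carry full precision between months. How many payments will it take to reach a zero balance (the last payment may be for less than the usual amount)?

6 months

Monthly rate r = 8.9%/12 = 0.741667% = 0.00741667.
Recurrence: B ← B·(1+r) − €1,400.00.
Month 1: interest €53.40; balance after payment €5,853.40.
Month 2: interest €43.41; balance after payment €4,496.81.
Month 3: interest €33.35; balance after payment €3,130.16.
Month 4: interest €23.22; balance after payment €1,753.38.
Month 5: interest €13.00; balance after payment €366.38.
Month 6: interest €2.72; balance after payment €0.00.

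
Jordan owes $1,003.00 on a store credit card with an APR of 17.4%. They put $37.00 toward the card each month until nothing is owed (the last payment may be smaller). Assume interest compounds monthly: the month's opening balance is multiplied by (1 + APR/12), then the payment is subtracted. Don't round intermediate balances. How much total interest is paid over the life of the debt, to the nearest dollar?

Monthly rate r = 17.4%/12 = 1.45% = 0.0145.
Payoff takes n = ⌈−ln(1 − rB₀/P)/ln(1+r)⌉ = ⌈34.686⌉ = 35 payments; the last is $25.45.
Total paid = 34·$37.00 + $25.45 = $1,283.45.
Total interest = total paid − principal = $1,283.45 − $1,003.00 = $280.45.

$280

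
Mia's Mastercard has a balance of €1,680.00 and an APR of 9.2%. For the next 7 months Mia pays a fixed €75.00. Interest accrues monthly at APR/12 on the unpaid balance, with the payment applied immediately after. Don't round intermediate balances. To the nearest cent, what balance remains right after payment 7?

Monthly rate r = 9.2%/12 = 0.766667% = 0.00766667.
Each month: B ← B·(1+r) − €75.00.
Month 1: interest €12.88; balance after payment €1,617.88.
Month 2: interest €12.40; balance after payment €1,555.28.
Month 3: interest €11.92; balance after payment €1,492.21.
Month 4: interest €11.44; balance after payment €1,428.65.
Month 5: interest €10.95; balance after payment €1,364.60.
Month 6: interest €10.46; balance after payment €1,300.06.
Month 7: interest €9.97; balance after payment €1,235.03.

€1,235.03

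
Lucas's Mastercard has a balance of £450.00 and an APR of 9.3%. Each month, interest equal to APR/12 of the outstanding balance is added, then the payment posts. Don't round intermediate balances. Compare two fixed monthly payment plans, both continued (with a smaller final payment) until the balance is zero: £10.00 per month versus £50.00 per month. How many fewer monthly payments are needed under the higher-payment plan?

46 fewer payments

Monthly rate r = 9.3%/12 = 0.775% = 0.00775.
At £10.00/mo: n = ⌈−ln(1 − rB₀/P)/ln(1+r)⌉ = 56 payments (last £5.52); total interest = total paid − £450.00 = £105.52.
At £50.00/mo: 10 payments (last £18.31); total interest £18.31.
Payments saved = 56 − 10 = 46.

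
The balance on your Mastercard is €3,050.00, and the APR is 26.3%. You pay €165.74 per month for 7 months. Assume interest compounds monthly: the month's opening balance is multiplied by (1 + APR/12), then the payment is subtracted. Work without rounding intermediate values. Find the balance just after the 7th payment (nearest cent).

€2,310.53

Monthly rate r = 26.3%/12 = 2.19167% = 0.0219167.
Each month: B ← B·(1+r) − €165.74.
Month 1: interest €66.85; balance after payment €2,951.11.
Month 2: interest €64.68; balance after payment €2,850.04.
Month 3: interest €62.46; balance after payment €2,746.77.
Month 4: interest €60.20; balance after payment €2,641.23.
Month 5: interest €57.89; balance after payment €2,533.37.
Month 6: interest €55.52; balance after payment €2,423.16.
Month 7: interest €53.11; balance after payment €2,310.53.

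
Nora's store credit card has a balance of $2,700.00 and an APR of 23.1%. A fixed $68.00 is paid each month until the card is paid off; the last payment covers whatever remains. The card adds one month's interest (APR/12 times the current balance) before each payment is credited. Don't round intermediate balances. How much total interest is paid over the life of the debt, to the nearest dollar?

Monthly rate r = 23.1%/12 = 1.925% = 0.01925.
Payoff takes n = ⌈−ln(1 − rB₀/P)/ln(1+r)⌉ = ⌈75.804⌉ = 76 payments; the last is $54.77.
Total paid = 75·$68.00 + $54.77 = $5,154.77.
Total interest = total paid − principal = $5,154.77 − $2,700.00 = $2,454.77.

$2,455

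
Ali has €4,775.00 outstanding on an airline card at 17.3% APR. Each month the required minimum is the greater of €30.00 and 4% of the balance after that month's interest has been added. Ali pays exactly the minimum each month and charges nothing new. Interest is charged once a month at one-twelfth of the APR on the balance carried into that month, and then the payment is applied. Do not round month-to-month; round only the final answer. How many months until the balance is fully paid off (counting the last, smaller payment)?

102 months

Monthly rate r = 17.3%/12 = 1.44167% = 0.0144167.
While 4% of the post-interest balance exceeds €30.00, each month B ← (B·(1+r))·(1 − 0.04), i.e. B shrinks by the factor (1+r)·0.96 = 0.97384.
This holds for months 1–71. Entering month 72 the balance is €727.10; 4% of the post-interest balance is now below €30.00, so the flat €30.00 minimum applies from here.
From month 72 a fixed €30.00 at rate r clears €727.10 in 31 more payments. Total: 71 + 31 = 102 months.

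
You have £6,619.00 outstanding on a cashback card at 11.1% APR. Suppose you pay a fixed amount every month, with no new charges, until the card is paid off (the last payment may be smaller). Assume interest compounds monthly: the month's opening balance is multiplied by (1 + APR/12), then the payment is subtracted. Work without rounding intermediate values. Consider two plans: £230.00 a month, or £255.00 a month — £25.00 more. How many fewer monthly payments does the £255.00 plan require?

4 fewer payments

Monthly rate r = 11.1%/12 = 0.925% = 0.00925.
At £230.00/mo: n = ⌈−ln(1 − rB₀/P)/ln(1+r)⌉ = 34 payments (last £141.90); total interest = total paid − £6,619.00 = £1,112.90.
At £255.00/mo: 30 payments (last £209.35); total interest £985.35.
Payments saved = 34 − 30 = 4.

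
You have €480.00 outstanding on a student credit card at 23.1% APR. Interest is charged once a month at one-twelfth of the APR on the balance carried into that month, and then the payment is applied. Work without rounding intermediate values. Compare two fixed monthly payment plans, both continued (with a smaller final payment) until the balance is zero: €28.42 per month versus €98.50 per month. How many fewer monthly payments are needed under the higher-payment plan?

Monthly rate r = 23.1%/12 = 1.925% = 0.01925.
At €28.42/mo: n = ⌈−ln(1 − rB₀/P)/ln(1+r)⌉ = 21 payments (last €17.78); total interest = total paid − €480.00 = €106.18.
At €98.50/mo: 6 payments (last €16.50); total interest €29.00.
Payments saved = 21 − 6 = 15.

15 fewer payments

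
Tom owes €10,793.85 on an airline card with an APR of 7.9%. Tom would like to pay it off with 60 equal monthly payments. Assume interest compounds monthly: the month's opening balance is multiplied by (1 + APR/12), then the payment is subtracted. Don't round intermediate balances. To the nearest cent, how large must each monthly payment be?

€218.34

Monthly rate r = 7.9%/12 = 0.658333% = 0.00658333.
Level-payment amortization: P = B₀·r / (1 − (1+r)^(−n)) = 10793.85·0.00658333 / (1 − 1.00658^(−60)).
Denominator 1 − (1+r)^(−60) = 0.325447297.
P = 71.0595 / 0.325447297 ≈ 218.34.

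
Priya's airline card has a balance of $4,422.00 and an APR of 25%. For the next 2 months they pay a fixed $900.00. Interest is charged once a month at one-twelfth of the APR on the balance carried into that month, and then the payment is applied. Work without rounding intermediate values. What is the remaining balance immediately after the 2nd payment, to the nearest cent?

Monthly rate r = 25%/12 = 2.08333% = 0.0208333.
Each month: B ← B·(1+r) − $900.00.
Month 1: interest $92.12; balance after payment $3,614.12.
Month 2: interest $75.29; balance after payment $2,789.42.

$2,789.42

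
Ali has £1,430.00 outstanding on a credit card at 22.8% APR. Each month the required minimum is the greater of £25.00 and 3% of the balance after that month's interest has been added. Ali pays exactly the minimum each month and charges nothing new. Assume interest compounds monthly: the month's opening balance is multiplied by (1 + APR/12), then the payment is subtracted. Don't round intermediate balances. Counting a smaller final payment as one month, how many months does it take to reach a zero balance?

Monthly rate r = 22.8%/12 = 1.9% = 0.019.
While 3% of the post-interest balance exceeds £25.00, each month B ← (B·(1+r))·(1 − 0.03), i.e. B shrinks by the factor (1+r)·0.97 = 0.98843.
This holds for months 1–49. Entering month 50 the balance is £808.51; 3% of the post-interest balance is now below £25.00, so the flat £25.00 minimum applies from here.
From month 50 a fixed £25.00 at rate r clears £808.51 in 51 more payments. Total: 49 + 51 = 100 months.

100 months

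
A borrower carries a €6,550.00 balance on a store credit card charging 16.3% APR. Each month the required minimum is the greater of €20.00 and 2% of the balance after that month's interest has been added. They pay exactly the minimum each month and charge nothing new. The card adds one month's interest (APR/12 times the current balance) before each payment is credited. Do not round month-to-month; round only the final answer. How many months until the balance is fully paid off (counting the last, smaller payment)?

Monthly rate r = 16.3%/12 = 1.35833% = 0.0135833.
While 2% of the post-interest balance exceeds €20.00, each month B ← (B·(1+r))·(1 − 0.02), i.e. B shrinks by the factor (1+r)·0.98 = 0.99331.
This holds for months 1–283. Entering month 284 the balance is €980.50; 2% of the post-interest balance is now below €20.00, so the flat €20.00 minimum applies from here.
From month 284 a fixed €20.00 at rate r clears €980.50 in 82 more payments. Total: 283 + 82 = 365 months.

365 months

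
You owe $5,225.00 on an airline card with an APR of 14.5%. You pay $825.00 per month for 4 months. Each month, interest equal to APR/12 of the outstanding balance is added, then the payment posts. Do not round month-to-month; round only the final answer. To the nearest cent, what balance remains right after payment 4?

Monthly rate r = 14.5%/12 = 1.20833% = 0.0120833.
Each month: B ← B·(1+r) − $825.00.
Month 1: interest $63.14; balance after payment $4,463.14.
Month 2: interest $53.93; balance after payment $3,692.06.
Month 3: interest $44.61; balance after payment $2,911.68.
Month 4: interest $35.18; balance after payment $2,121.86.

$2,121.86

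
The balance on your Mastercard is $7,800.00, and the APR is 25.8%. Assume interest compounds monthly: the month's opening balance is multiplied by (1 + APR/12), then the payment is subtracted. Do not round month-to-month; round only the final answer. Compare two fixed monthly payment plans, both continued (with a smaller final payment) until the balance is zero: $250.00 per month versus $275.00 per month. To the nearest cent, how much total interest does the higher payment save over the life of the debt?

Monthly rate r = 25.8%/12 = 2.15% = 0.0215.
At $250.00/mo: n = ⌈−ln(1 − rB₀/P)/ln(1+r)⌉ = 53 payments (last $58.52); total interest = total paid − $7,800.00 = $5,258.52.
At $275.00/mo: 45 payments (last $67.36); total interest $4,367.36.
Interest saved = $5,258.52 − $4,367.36 = $891.16.

$891.16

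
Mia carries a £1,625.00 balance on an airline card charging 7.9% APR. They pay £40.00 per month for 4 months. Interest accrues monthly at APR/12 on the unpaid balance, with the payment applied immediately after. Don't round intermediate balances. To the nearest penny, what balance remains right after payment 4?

£1,506.63

Monthly rate r = 7.9%/12 = 0.658333% = 0.00658333.
Each month: B ← B·(1+r) − £40.00.
Month 1: interest £10.70; balance after payment £1,595.70.
Month 2: interest £10.51; balance after payment £1,566.20.
Month 3: interest £10.31; balance after payment £1,536.51.
Month 4: interest £10.12; balance after payment £1,506.63.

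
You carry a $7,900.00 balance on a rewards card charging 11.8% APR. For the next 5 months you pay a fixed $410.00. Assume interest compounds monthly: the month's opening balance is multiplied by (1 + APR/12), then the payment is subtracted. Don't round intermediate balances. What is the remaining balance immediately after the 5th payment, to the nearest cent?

Monthly rate r = 11.8%/12 = 0.983333% = 0.00983333.
Each month: B ← B·(1+r) − $410.00.
Month 1: interest $77.68; balance after payment $7,567.68.
Month 2: interest $74.42; balance after payment $7,232.10.
Month 3: interest $71.12; balance after payment $6,893.21.
Month 4: interest $67.78; balance after payment $6,551.00.
Month 5: interest $64.42; balance after payment $6,205.42.

$6,205.42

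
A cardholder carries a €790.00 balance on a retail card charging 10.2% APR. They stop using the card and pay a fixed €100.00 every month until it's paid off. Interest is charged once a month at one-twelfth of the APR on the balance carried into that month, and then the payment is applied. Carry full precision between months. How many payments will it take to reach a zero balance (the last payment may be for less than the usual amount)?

Monthly rate r = 10.2%/12 = 0.85% = 0.0085.
Recurrence: B ← B·(1+r) − €100.00.
Month 1: interest €6.71; balance after payment €696.72.
Month 2: interest €5.92; balance after payment €602.64.
Closed form: n = −ln(1 − rB₀/P)/ln(1+r) = −ln(0.93285)/ln(1.0085) ≈ 8.212, so the balance reaches zero during payment 9.

9 months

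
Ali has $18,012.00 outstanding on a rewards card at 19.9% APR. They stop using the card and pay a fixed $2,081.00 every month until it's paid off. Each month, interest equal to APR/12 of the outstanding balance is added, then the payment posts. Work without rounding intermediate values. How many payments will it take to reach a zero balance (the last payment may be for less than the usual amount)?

Monthly rate r = 19.9%/12 = 1.65833% = 0.0165833.
Recurrence: B ← B·(1+r) − $2,081.00.
Month 1: interest $298.70; balance after payment $16,229.70.
Month 2: interest $269.14; balance after payment $14,417.84.
Closed form: n = −ln(1 − rB₀/P)/ln(1+r) = −ln(0.85646)/ln(1.01658) ≈ 9.421, so the balance reaches zero during payment 10.

10 payments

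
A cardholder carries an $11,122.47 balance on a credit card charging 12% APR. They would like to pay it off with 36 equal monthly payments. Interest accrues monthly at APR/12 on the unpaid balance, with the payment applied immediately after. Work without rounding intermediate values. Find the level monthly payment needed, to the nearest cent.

Monthly rate r = 12%/12 = 1% = 0.01.
Level-payment amortization: P = B₀·r / (1 − (1+r)^(−n)) = 11122.47·0.01 / (1 − 1.01^(−36)).
Denominator 1 − (1+r)^(−36) = 0.30107505.
P = 111.225 / 0.30107505 ≈ 369.43.

$369.43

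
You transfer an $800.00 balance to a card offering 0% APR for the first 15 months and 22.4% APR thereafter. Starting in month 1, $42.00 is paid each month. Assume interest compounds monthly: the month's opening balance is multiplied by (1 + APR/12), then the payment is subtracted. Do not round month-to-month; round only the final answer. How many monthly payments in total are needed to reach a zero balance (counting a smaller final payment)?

20 months

Promo months 1–15 at r₀ = 0%/12 = 0; months 16+ at r₁ = 22.4%/12 = 0.0186667.
After month 15 (no interest yet): B = $800.00 − 15·$42.00 = $170.00.
Then at r₁ with $42.00/mo: n₂ = −ln(1 − r₁·B/P)/ln(1+r₁) ≈ 4.25 → 5 more payments.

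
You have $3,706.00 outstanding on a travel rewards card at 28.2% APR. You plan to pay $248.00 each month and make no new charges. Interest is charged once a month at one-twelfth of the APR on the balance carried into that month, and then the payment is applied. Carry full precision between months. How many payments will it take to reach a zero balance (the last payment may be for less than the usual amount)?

Monthly rate r = 28.2%/12 = 2.35% = 0.0235.
Recurrence: B ← B·(1+r) − $248.00.
Month 1: interest $87.09; balance after payment $3,545.09.
Month 2: interest $83.31; balance after payment $3,380.40.
Closed form: n = −ln(1 − rB₀/P)/ln(1+r) = −ln(0.64883)/ln(1.0235) ≈ 18.624, so the balance reaches zero during payment 19.

19 payments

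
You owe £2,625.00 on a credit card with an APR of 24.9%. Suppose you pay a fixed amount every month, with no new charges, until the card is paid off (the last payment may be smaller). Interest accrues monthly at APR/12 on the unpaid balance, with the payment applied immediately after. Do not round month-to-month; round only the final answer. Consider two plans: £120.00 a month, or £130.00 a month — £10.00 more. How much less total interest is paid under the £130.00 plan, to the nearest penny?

Monthly rate r = 24.9%/12 = 2.075% = 0.02075.
At £120.00/mo: n = ⌈−ln(1 − rB₀/P)/ln(1+r)⌉ = 30 payments (last £55.07); total interest = total paid − £2,625.00 = £910.07.
At £130.00/mo: 27 payments (last £57.35); total interest £812.35.
Interest saved = £910.07 − £812.35 = £97.72.

£97.72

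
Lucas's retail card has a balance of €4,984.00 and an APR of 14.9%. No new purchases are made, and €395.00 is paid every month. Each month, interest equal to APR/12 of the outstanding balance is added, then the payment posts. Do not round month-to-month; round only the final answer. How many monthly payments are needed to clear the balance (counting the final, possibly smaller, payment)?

Monthly rate r = 14.9%/12 = 1.24167% = 0.0124167.
Recurrence: B ← B·(1+r) − €395.00.
Month 1: interest €61.88; balance after payment €4,650.88.
Month 2: interest €57.75; balance after payment €4,313.63.
Closed form: n = −ln(1 − rB₀/P)/ln(1+r) = −ln(0.84333)/ln(1.01242) ≈ 13.808, so the balance reaches zero during payment 14.

14 payments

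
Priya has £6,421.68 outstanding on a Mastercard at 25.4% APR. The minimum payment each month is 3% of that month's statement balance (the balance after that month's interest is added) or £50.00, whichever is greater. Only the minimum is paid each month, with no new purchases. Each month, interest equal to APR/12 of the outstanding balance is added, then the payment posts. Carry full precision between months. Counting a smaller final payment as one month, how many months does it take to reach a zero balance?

Monthly rate r = 25.4%/12 = 2.11667% = 0.0211667.
While 3% of the post-interest balance exceeds £50.00, each month B ← (B·(1+r))·(1 − 0.03), i.e. B shrinks by the factor (1+r)·0.97 = 0.99053.
This holds for months 1–144. Entering month 145 the balance is £1,631.90; 3% of the post-interest balance is now below £50.00, so the flat £50.00 minimum applies from here.
From month 145 a fixed £50.00 at rate r clears £1,631.90 in 57 more payments. Total: 144 + 57 = 201 months.

201 months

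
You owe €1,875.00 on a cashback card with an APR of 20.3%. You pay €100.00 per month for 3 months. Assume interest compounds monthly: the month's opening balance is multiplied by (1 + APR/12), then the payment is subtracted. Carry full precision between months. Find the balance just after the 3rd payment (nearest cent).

€1,666.67

Monthly rate r = 20.3%/12 = 1.69167% = 0.0169167.
Each month: B ← B·(1+r) − €100.00.
Month 1: interest €31.72; balance after payment €1,806.72.
Month 2: interest €30.56; balance after payment €1,737.28.
Month 3: interest €29.39; balance after payment €1,666.67.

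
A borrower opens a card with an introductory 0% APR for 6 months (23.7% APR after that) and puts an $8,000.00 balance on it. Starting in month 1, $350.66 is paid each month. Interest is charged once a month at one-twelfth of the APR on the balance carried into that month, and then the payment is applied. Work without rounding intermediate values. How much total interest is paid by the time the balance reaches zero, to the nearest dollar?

Promo months 1–6 at r₀ = 0%/12 = 0; months 7+ at r₁ = 23.7%/12 = 0.01975.
After month 6 (no interest yet): B = $8,000.00 − 6·$350.66 = $5,896.04.
Then at r₁ with $350.66/mo: n₂ = −ln(1 − r₁·B/P)/ln(1+r₁) ≈ 20.64 → 21 more payments.
Total paid = 26·$350.66 + $223.75 = $9,340.91; interest = $9,340.91 − $8,000.00 = $1,340.91.

$1,341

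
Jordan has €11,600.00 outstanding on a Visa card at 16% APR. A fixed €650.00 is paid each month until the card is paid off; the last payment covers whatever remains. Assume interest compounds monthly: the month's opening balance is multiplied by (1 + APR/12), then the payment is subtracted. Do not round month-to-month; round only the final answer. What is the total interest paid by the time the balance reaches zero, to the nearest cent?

Monthly rate r = 16%/12 = 1.33333% = 0.0133333.
Payoff takes n = ⌈−ln(1 − rB₀/P)/ln(1+r)⌉ = ⌈20.516⌉ = 21 payments; the last is €336.59.
Total paid = 20·€650.00 + €336.59 = €13,336.59.
Total interest = total paid − principal = €13,336.59 − €11,600.00 = €1,736.59.

€1,736.59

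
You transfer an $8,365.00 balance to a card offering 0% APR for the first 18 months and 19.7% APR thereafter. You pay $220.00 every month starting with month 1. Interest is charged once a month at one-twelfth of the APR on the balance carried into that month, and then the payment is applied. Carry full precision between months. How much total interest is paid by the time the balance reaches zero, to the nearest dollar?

Promo months 1–18 at r₀ = 0%/12 = 0; months 19+ at r₁ = 19.7%/12 = 0.0164167.
After month 18 (no interest yet): B = $8,365.00 − 18·$220.00 = $4,405.00.
Then at r₁ with $220.00/mo: n₂ = −ln(1 − r₁·B/P)/ln(1+r₁) ≈ 24.48 → 25 more payments.
Total paid = 42·$220.00 + $105.13 = $9,345.13; interest = $9,345.13 − $8,365.00 = $980.13.

$980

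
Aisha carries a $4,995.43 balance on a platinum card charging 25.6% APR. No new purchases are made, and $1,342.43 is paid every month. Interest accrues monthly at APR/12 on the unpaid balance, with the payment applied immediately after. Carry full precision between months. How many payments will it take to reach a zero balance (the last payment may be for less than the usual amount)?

4 payments

Monthly rate r = 25.6%/12 = 2.13333% = 0.0213333.
Recurrence: B ← B·(1+r) − $1,342.43.
Month 1: interest $106.57; balance after payment $3,759.57.
Month 2: interest $80.20; balance after payment $2,497.34.
Month 3: interest $53.28; balance after payment $1,208.19.
Month 4: interest $25.77; balance after payment $0.00.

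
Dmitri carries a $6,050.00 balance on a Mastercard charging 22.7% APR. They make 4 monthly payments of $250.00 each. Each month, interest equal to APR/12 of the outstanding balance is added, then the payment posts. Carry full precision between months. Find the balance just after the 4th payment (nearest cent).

$5,492.20

Monthly rate r = 22.7%/12 = 1.89167% = 0.0189167.
Each month: B ← B·(1+r) − $250.00.
Month 1: interest $114.45; balance after payment $5,914.45.
Month 2: interest $111.88; balance after payment $5,776.33.
Month 3: interest $109.27; balance after payment $5,635.60.
Month 4: interest $106.61; balance after payment $5,492.20.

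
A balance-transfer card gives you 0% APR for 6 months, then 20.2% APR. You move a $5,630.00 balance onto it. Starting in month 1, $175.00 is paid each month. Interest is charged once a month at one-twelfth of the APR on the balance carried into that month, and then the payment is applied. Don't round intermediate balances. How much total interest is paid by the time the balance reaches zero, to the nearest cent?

$1,508.99

Promo months 1–6 at r₀ = 0%/12 = 0; months 7+ at r₁ = 20.2%/12 = 0.0168333.
After month 6 (no interest yet): B = $5,630.00 − 6·$175.00 = $4,580.00.
Then at r₁ with $175.00/mo: n₂ = −ln(1 − r₁·B/P)/ln(1+r₁) ≈ 34.79 → 35 more payments.
Total paid = 40·$175.00 + $138.99 = $7,138.99; interest = $7,138.99 − $5,630.00 = $1,508.99.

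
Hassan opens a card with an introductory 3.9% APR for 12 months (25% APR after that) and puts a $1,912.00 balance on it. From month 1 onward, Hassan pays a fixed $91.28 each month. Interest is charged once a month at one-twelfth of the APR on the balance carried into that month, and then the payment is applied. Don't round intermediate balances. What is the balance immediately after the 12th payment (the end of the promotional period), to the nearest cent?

Promo months 1–12 at r₀ = 3.9%/12 = 0.00325; months 13+ at r₁ = 25%/12 = 0.0208333.
After month 12: iterate B ← B·(1+r₀) − $91.28 for 12 months → $872.76.

$872.76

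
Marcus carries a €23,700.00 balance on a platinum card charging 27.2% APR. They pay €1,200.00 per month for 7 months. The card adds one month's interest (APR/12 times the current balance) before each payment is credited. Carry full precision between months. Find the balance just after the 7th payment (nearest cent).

€18,732.71

Monthly rate r = 27.2%/12 = 2.26667% = 0.0226667.
Each month: B ← B·(1+r) − €1,200.00.
Month 1: interest €537.20; balance after payment €23,037.20.
Month 2: interest €522.18; balance after payment €22,359.38.
Month 3: interest €506.81; balance after payment €21,666.19.
Month 4: interest €491.10; balance after payment €20,957.29.
Month 5: interest €475.03; balance after payment €20,232.32.
Month 6: interest €458.60; balance after payment €19,490.92.
Month 7: interest €441.79; balance after payment €18,732.71.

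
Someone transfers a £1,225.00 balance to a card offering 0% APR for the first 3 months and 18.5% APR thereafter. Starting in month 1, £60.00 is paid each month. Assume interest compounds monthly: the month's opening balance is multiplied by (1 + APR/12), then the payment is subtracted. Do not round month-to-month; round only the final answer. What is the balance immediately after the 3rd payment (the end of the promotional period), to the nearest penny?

£1,045.00

Promo months 1–3 at r₀ = 0%/12 = 0; months 4+ at r₁ = 18.5%/12 = 0.0154167.
After month 3 (no interest yet): B = £1,225.00 − 3·£60.00 = £1,045.00.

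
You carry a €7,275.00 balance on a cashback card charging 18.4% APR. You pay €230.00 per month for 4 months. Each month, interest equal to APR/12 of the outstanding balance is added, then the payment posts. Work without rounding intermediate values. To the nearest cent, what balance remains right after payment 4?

Monthly rate r = 18.4%/12 = 1.53333% = 0.0153333.
Each month: B ← B·(1+r) − €230.00.
Month 1: interest €111.55; balance after payment €7,156.55.
Month 2: interest €109.73; balance after payment €7,036.28.
Month 3: interest €107.89; balance after payment €6,914.17.
Month 4: interest €106.02; balance after payment €6,790.19.

€6,790.19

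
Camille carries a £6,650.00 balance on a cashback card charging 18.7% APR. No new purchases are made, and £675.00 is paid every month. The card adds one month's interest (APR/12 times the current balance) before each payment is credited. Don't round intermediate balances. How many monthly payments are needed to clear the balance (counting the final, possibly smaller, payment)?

11 payments

Monthly rate r = 18.7%/12 = 1.55833% = 0.0155833.
Recurrence: B ← B·(1+r) − £675.00.
Month 1: interest £103.63; balance after payment £6,078.63.
Month 2: interest £94.73; balance after payment £5,498.35.
Closed form: n = −ln(1 − rB₀/P)/ln(1+r) = −ln(0.84648)/ln(1.01558) ≈ 10.779, so the balance reaches zero during payment 11.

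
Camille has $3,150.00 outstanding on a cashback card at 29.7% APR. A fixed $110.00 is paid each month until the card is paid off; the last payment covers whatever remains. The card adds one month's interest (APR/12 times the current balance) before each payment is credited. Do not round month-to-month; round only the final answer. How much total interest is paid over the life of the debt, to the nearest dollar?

$2,400

Monthly rate r = 29.7%/12 = 2.475% = 0.02475.
Payoff takes n = ⌈−ln(1 − rB₀/P)/ln(1+r)⌉ = ⌈50.456⌉ = 51 payments; the last is $50.45.
Total paid = 50·$110.00 + $50.45 = $5,550.45.
Total interest = total paid − principal = $5,550.45 − $3,150.00 = $2,400.45.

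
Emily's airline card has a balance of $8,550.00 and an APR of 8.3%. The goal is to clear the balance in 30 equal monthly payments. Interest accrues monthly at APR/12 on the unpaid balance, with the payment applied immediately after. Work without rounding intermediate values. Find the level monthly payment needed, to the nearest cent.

Monthly rate r = 8.3%/12 = 0.691667% = 0.00691667.
Level-payment amortization: P = B₀·r / (1 − (1+r)^(−n)) = 8550.00·0.00691667 / (1 − 1.00692^(−30)).
Denominator 1 − (1+r)^(−30) = 0.186806091.
P = 59.1375 / 0.186806091 ≈ 316.57.

$316.57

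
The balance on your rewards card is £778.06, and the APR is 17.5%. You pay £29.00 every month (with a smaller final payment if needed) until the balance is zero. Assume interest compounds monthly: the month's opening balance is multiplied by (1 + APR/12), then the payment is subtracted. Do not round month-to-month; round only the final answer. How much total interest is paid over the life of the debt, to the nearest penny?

Monthly rate r = 17.5%/12 = 1.45833% = 0.0145833.
Payoff takes n = ⌈−ln(1 − rB₀/P)/ln(1+r)⌉ = ⌈34.285⌉ = 35 payments; the last is £8.30.
Total paid = 34·£29.00 + £8.30 = £994.30.
Total interest = total paid − principal = £994.30 − £778.06 = £216.24.

£216.24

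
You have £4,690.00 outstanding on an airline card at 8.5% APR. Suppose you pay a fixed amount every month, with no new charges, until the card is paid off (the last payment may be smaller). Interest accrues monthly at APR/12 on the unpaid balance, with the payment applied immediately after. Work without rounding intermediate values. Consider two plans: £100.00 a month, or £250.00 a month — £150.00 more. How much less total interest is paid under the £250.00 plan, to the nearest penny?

Monthly rate r = 8.5%/12 = 0.708333% = 0.00708333.
At £100.00/mo: n = ⌈−ln(1 − rB₀/P)/ln(1+r)⌉ = 58 payments (last £20.63); total interest = total paid − £4,690.00 = £1,030.63.
At £250.00/mo: 21 payments (last £50.24); total interest £360.24.
Interest saved = £1,030.63 − £360.24 = £670.39.

£670.39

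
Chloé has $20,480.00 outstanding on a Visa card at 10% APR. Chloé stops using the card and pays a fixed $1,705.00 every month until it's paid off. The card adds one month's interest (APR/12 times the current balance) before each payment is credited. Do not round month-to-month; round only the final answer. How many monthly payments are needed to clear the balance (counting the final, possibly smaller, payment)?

13 payments

Monthly rate r = 10%/12 = 0.833333% = 0.00833333.
Recurrence: B ← B·(1+r) − $1,705.00.
Month 1: interest $170.67; balance after payment $18,945.67.
Month 2: interest $157.88; balance after payment $17,398.55.
Closed form: n = −ln(1 − rB₀/P)/ln(1+r) = −ln(0.8999)/ln(1.00833) ≈ 12.709, so the balance reaches zero during payment 13.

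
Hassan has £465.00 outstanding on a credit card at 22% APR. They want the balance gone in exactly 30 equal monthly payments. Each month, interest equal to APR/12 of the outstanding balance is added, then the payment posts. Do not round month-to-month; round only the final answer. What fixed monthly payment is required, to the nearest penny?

£20.29

Monthly rate r = 22%/12 = 1.83333% = 0.0183333.
Level-payment amortization: P = B₀·r / (1 − (1+r)^(−n)) = 465.00·0.0183333 / (1 − 1.01833^(−30)).
Denominator 1 − (1+r)^(−30) = 0.420169302.
P = 8.525 / 0.420169302 ≈ 20.29.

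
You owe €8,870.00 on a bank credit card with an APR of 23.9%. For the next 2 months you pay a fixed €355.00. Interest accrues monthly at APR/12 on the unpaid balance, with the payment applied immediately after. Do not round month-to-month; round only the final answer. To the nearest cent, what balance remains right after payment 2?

€8,509.77

Monthly rate r = 23.9%/12 = 1.99167% = 0.0199167.
Each month: B ← B·(1+r) − €355.00.
Month 1: interest €176.66; balance after payment €8,691.66.
Month 2: interest €173.11; balance after payment €8,509.77.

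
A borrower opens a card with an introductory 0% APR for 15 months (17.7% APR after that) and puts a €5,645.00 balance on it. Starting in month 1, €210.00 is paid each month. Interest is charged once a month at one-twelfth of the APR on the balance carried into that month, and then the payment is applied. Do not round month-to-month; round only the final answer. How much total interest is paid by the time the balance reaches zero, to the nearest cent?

€268.45

Promo months 1–15 at r₀ = 0%/12 = 0; months 16+ at r₁ = 17.7%/12 = 0.01475.
After month 15 (no interest yet): B = €5,645.00 − 15·€210.00 = €2,495.00.
Then at r₁ with €210.00/mo: n₂ = −ln(1 − r₁·B/P)/ln(1+r₁) ≈ 13.16 → 14 more payments.
Total paid = 28·€210.00 + €33.45 = €5,913.45; interest = €5,913.45 − €5,645.00 = €268.45.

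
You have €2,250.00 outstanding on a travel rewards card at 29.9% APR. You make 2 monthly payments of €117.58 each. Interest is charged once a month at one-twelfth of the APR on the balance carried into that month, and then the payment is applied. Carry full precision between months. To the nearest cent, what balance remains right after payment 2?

€2,125.43

Monthly rate r = 29.9%/12 = 2.49167% = 0.0249167.
Each month: B ← B·(1+r) − €117.58.
Month 1: interest €56.06; balance after payment €2,188.48.
Month 2: interest €54.53; balance after payment €2,125.43.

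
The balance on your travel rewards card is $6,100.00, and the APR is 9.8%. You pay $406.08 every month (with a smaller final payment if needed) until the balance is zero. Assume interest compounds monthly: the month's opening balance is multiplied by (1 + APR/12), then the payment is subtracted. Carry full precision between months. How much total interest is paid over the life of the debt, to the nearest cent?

Monthly rate r = 9.8%/12 = 0.816667% = 0.00816667.
Payoff takes n = ⌈−ln(1 − rB₀/P)/ln(1+r)⌉ = ⌈16.091⌉ = 17 payments; the last is $37.28.
Total paid = 16·$406.08 + $37.28 = $6,534.56.
Total interest = total paid − principal = $6,534.56 − $6,100.00 = $434.56.

$434.56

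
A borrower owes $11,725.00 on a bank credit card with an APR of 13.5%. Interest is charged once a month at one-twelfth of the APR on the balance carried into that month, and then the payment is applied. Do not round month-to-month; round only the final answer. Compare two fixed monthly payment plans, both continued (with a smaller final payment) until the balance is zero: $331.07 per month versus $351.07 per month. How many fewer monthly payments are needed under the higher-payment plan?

3 fewer payments

Monthly rate r = 13.5%/12 = 1.125% = 0.01125.
At $331.07/mo: n = ⌈−ln(1 − rB₀/P)/ln(1+r)⌉ = 46 payments (last $141.88); total interest = total paid − $11,725.00 = $3,315.03.
At $351.07/mo: 43 payments (last $41.14); total interest $3,061.08.
Payments saved = 46 − 43 = 3.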